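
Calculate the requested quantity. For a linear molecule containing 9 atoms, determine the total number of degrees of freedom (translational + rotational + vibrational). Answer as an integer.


Step 1: Translational DOF = 3
Step 2: Rotational DOF (linear) = 2
Step 3: Vibrational DOF = 3*9 - 5 = 22
Step 4: Total = 3 + 2 + 22 = 27

27


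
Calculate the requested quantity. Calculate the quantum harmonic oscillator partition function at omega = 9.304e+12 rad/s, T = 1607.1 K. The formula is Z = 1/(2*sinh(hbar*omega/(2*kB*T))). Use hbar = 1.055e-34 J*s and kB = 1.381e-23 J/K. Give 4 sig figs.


Step 1: Compute x = hbar*omega/(kB*T) = 1.055e-34*9.304e+12/(1.381e-23*1607.1) = 0.04423
Step 2: x/2 = 0.02211
Step 3: sinh(x/2) = 0.02212
Step 4: Z = 1/(2*0.02212) = 22.61

22.61


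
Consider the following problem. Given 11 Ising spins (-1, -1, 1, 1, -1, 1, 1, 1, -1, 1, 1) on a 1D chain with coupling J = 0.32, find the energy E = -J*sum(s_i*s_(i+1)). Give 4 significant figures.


Step 1: Nearest-neighbor products: 1, -1, 1, -1, -1, 1, 1, -1, -1, 1
Step 2: Sum of products = 0
Step 3: E = -0.32 * 0 = 0

0


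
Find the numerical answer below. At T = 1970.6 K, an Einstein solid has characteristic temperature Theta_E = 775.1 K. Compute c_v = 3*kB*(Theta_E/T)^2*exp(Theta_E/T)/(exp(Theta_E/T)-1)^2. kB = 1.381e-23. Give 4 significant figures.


Step 1: x = Theta_E/T = 775.1/1970.6 = 0.3933
Step 2: x^2 = 0.1547
Step 3: exp(x) = 1.482
Step 4: c_v = 3*1.381e-23*0.1547*1.482/(1.482-1)^2 = 4.09e-23

4.09e-23


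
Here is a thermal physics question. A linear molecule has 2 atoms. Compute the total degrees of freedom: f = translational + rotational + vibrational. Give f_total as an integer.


Step 1: Translational DOF = 3
Step 2: Rotational DOF (linear) = 2
Step 3: Vibrational DOF = 3*2 - 5 = 1
Step 4: Total = 3 + 2 + 1 = 6

6


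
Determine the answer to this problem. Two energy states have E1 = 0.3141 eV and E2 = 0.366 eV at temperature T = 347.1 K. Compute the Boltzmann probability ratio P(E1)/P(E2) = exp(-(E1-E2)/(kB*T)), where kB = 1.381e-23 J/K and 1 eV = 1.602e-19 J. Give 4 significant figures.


Step 1: Compute energy difference dE = E1 - E2 = 0.3141 - 0.366 = -0.0519 eV
Step 2: Convert to Joules: dE_J = -0.0519 * 1.602e-19 = -8.314e-21 J
Step 3: Compute exponent = -dE_J / (kB * T) = -(-8.314e-21) / (1.381e-23 * 347.1) = 1.735
Step 4: P(E1)/P(E2) = exp(1.735) = 5.666

5.666


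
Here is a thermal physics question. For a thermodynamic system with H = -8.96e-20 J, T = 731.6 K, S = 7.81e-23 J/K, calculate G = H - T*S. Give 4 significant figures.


Step 1: T*S = 731.6 * 7.81e-23 = 5.714e-20 J
Step 2: G = H - T*S = -8.96e-20 - 5.714e-20
Step 3: G = -1.467e-19 J

-1.467e-19


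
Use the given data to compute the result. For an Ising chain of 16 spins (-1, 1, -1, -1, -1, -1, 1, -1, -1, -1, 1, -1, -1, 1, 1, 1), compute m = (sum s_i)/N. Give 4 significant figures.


Step 1: Count up spins (+1): 6, down spins (-1): 10
Step 2: Total magnetization M = 6 - 10 = -4
Step 3: m = M/N = -4/16 = -0.25

-0.25


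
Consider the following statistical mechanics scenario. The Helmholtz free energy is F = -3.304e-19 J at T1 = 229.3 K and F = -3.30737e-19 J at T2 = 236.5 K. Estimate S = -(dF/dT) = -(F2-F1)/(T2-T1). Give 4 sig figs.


Step 1: dF = F2 - F1 = -3.30737e-19 - (-3.304e-19) = -3.37e-22 J
Step 2: dT = T2 - T1 = 236.5 - 229.3 = 7.2 K
Step 3: S = -dF/dT = -(-3.37e-22)/7.2 = 4.681e-23 J/K

4.681e-23


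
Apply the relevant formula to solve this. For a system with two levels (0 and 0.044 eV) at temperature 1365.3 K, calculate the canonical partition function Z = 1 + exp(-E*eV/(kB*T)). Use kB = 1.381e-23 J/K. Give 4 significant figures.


Step 1: Compute beta*E = E*eV/(kB*T) = 0.044*1.602e-19/(1.381e-23*1365.3) = 0.3738
Step 2: exp(-beta*E) = exp(-0.3738) = 0.6881
Step 3: Z = 1 + 0.6881 = 1.688

1.688


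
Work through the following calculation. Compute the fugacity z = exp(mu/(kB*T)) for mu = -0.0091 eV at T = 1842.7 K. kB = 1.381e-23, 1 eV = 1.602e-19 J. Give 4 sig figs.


Step 1: Convert mu to Joules: -0.0091*1.602e-19 = -1.458e-21 J
Step 2: kB*T = 1.381e-23*1842.7 = 2.545e-20 J
Step 3: mu/(kB*T) = -0.05729
Step 4: z = exp(-0.05729) = 0.9443

0.9443


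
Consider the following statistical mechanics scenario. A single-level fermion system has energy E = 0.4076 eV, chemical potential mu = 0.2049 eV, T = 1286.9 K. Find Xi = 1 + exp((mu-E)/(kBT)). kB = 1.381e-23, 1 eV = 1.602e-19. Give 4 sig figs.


Step 1: (mu - E) = 0.2049 - 0.4076 = -0.2027 eV
Step 2: x = (mu-E)*eV/(kB*T) = -0.2027*1.602e-19/(1.381e-23*1286.9) = -1.827
Step 3: exp(x) = 0.1609
Step 4: Xi = 1 + 0.1609 = 1.161

1.161


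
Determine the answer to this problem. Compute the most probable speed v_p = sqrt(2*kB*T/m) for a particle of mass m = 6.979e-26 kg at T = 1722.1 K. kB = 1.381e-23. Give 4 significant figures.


Step 1: Numerator = 2*kB*T = 2*1.381e-23*1722.1 = 4.756e-20
Step 2: Ratio = 4.756e-20 / 6.979e-26 = 6.815e+05
Step 3: v_p = sqrt(6.815e+05) = 825.6 m/s

825.6


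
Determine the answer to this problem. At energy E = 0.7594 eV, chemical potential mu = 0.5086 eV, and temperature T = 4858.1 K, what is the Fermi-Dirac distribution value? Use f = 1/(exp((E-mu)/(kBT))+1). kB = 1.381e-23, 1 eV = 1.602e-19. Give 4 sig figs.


Step 1: (E - mu) = 0.7594 - 0.5086 = 0.2508 eV
Step 2: Convert: (E-mu)*eV = 4.018e-20 J
Step 3: x = (E-mu)*eV/(kB*T) = 0.5989
Step 4: f = 1/(exp(0.5989)+1) = 0.3546

0.3546


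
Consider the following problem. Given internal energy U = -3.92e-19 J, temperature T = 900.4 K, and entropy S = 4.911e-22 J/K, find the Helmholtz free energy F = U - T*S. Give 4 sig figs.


Step 1: T*S = 900.4 * 4.911e-22 = 4.422e-19 J
Step 2: F = U - T*S = -3.92e-19 - 4.422e-19
Step 3: F = -8.342e-19 J

-8.342e-19


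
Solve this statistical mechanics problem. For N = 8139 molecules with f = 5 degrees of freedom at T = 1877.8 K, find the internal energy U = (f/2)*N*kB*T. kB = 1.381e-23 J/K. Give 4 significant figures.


Step 1: f/2 = 5/2 = 2.5
Step 2: N*kB*T = 8139*1.381e-23*1877.8 = 2.111e-16
Step 3: U = 2.5 * 2.111e-16 = 5.277e-16 J

5.277e-16


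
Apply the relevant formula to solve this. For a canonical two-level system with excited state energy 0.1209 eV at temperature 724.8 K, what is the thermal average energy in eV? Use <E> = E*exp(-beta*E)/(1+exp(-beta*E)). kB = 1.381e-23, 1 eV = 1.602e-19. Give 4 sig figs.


Step 1: beta*E = 0.1209*1.602e-19/(1.381e-23*724.8) = 1.935
Step 2: exp(-beta*E) = 0.1444
Step 3: <E> = 0.1209*0.1444/(1+0.1444) = 0.01526 eV

0.01526


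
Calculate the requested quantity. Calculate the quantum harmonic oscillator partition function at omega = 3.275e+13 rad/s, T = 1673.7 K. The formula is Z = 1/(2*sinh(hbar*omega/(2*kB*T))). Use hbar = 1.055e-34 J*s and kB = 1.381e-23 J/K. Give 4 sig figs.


Step 1: Compute x = hbar*omega/(kB*T) = 1.055e-34*3.275e+13/(1.381e-23*1673.7) = 0.1495
Step 2: x/2 = 0.07474
Step 3: sinh(x/2) = 0.07481
Step 4: Z = 1/(2*0.07481) = 6.683

6.683


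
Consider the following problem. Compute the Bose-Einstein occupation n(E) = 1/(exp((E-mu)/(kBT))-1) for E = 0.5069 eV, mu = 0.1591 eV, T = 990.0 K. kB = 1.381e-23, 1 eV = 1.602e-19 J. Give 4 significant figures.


Step 1: (E - mu) = 0.3478 eV
Step 2: x = (E-mu)*eV/(kB*T) = 0.3478*1.602e-19/(1.381e-23*990.0) = 4.075
Step 3: exp(x) = 58.87
Step 4: n = 1/(exp(x)-1) = 0.01728

0.01728


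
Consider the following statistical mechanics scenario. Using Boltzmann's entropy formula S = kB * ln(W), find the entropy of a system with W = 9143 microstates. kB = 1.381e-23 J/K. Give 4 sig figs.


Step 1: ln(W) = ln(9143) = 9.121
Step 2: S = kB * ln(W) = 1.381e-23 * 9.121
Step 3: S = 1.26e-22 J/K

1.26e-22


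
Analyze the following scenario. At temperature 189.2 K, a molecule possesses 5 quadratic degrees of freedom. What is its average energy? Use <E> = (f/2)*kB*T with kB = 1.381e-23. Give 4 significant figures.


Step 1: f/2 = 5/2 = 2.5
Step 2: kB*T = 1.381e-23 * 189.2 = 2.613e-21
Step 3: <E> = 2.5 * 2.613e-21 = 6.532e-21 J

6.532e-21


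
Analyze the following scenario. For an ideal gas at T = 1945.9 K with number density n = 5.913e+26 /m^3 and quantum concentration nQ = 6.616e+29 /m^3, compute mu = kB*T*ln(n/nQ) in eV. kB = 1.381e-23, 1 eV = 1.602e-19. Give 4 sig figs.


Step 1: n/nQ = 5.913e+26/6.616e+29 = 0.0008937
Step 2: ln(n/nQ) = -7.02
Step 3: mu = kB*T*ln(n/nQ) = 2.687e-20*-7.02 = -1.887e-19 J
Step 4: Convert to eV: -1.887e-19/1.602e-19 = -1.178 eV

-1.178


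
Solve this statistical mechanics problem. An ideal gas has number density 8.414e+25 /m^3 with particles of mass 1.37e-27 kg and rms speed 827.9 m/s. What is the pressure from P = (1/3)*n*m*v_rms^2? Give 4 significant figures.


Step 1: v_rms^2 = 827.9^2 = 6.854e+05
Step 2: n*m = 8.414e+25*1.37e-27 = 0.1153
Step 3: P = (1/3)*0.1153*6.854e+05 = 2.634e+04 Pa

2.634e+04


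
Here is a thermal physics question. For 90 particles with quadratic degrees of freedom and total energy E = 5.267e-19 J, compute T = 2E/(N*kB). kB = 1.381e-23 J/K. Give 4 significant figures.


Step 1: Numerator = 2*E = 2*5.267e-19 = 1.053e-18 J
Step 2: Denominator = N*kB = 90*1.381e-23 = 1.243e-21
Step 3: T = 1.053e-18 / 1.243e-21 = 847.5 K

847.5


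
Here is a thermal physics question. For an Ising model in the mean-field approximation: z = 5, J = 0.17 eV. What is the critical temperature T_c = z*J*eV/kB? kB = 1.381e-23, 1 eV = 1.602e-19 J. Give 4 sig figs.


Step 1: z*J = 5*0.17 = 0.85 eV
Step 2: Convert to Joules: 0.85*1.602e-19 = 1.362e-19 J
Step 3: T_c = 1.362e-19 / 1.381e-23 = 9860 K

9860


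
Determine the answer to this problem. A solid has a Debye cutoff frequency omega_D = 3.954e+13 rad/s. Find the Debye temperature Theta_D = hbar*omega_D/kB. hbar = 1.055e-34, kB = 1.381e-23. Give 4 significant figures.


Step 1: hbar*omega_D = 1.055e-34 * 3.954e+13 = 4.171e-21 J
Step 2: Theta_D = 4.171e-21 / 1.381e-23
Step 3: Theta_D = 302.1 K

302.1


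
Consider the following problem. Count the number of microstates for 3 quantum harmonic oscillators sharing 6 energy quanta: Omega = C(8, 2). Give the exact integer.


Step 1: Use binomial coefficient C(8, 2)
Step 2: Numerator = 8! / 6!
Step 3: Denominator = 2!
Step 4: Omega = 28

28


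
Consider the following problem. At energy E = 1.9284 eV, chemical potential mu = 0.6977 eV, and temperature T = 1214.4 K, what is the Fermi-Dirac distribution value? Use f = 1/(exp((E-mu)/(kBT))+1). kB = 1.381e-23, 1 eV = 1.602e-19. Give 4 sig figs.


Step 1: (E - mu) = 1.9284 - 0.6977 = 1.231 eV
Step 2: Convert: (E-mu)*eV = 1.972e-19 J
Step 3: x = (E-mu)*eV/(kB*T) = 11.76
Step 4: f = 1/(exp(11.76)+1) = 7.842e-06

7.842e-06


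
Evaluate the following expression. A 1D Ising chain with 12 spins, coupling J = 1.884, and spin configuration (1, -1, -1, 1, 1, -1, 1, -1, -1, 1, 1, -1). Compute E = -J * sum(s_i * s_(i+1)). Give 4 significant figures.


Step 1: Nearest-neighbor products: -1, 1, -1, 1, -1, -1, -1, 1, -1, 1, -1
Step 2: Sum of products = -3
Step 3: E = -1.884 * -3 = 5.652

5.652


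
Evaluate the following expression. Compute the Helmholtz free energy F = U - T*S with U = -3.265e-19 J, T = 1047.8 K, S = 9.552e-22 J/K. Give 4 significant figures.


Step 1: T*S = 1047.8 * 9.552e-22 = 1.001e-18 J
Step 2: F = U - T*S = -3.265e-19 - 1.001e-18
Step 3: F = -1.327e-18 J

-1.327e-18


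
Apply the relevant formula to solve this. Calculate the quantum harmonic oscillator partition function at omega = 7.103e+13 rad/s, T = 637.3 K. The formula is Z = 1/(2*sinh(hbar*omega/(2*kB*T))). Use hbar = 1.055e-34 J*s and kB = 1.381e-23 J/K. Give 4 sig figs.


Step 1: Compute x = hbar*omega/(kB*T) = 1.055e-34*7.103e+13/(1.381e-23*637.3) = 0.8514
Step 2: x/2 = 0.4257
Step 3: sinh(x/2) = 0.4387
Step 4: Z = 1/(2*0.4387) = 1.14

1.14


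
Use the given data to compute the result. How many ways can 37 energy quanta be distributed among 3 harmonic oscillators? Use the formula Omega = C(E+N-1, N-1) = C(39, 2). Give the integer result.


Step 1: Use binomial coefficient C(39, 2)
Step 2: Numerator = 39! / 37!
Step 3: Denominator = 2!
Step 4: Omega = 741

741


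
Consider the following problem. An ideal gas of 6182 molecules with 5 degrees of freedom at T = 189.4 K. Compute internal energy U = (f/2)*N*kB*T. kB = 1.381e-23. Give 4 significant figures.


Step 1: f/2 = 5/2 = 2.5
Step 2: N*kB*T = 6182*1.381e-23*189.4 = 1.617e-17
Step 3: U = 2.5 * 1.617e-17 = 4.042e-17 J

4.042e-17


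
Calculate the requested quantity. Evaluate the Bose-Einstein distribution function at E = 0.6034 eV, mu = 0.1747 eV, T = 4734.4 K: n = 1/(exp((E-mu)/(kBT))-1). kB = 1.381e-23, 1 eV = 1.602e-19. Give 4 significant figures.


Step 1: (E - mu) = 0.4287 eV
Step 2: x = (E-mu)*eV/(kB*T) = 0.4287*1.602e-19/(1.381e-23*4734.4) = 1.05
Step 3: exp(x) = 2.859
Step 4: n = 1/(exp(x)-1) = 0.538

0.538


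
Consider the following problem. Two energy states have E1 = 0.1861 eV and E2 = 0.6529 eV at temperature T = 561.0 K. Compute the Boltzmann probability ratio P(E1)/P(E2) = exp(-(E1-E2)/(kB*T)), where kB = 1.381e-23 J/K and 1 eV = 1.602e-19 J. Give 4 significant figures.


Step 1: Compute energy difference dE = E1 - E2 = 0.1861 - 0.6529 = -0.4668 eV
Step 2: Convert to Joules: dE_J = -0.4668 * 1.602e-19 = -7.478e-20 J
Step 3: Compute exponent = -dE_J / (kB * T) = -(-7.478e-20) / (1.381e-23 * 561.0) = 9.652
Step 4: P(E1)/P(E2) = exp(9.652) = 1.556e+04

1.556e+04


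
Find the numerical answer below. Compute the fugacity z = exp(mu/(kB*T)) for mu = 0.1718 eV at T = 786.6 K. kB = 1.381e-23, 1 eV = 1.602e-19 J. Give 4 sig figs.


Step 1: Convert mu to Joules: 0.1718*1.602e-19 = 2.752e-20 J
Step 2: kB*T = 1.381e-23*786.6 = 1.086e-20 J
Step 3: mu/(kB*T) = 2.534
Step 4: z = exp(2.534) = 12.6

12.6


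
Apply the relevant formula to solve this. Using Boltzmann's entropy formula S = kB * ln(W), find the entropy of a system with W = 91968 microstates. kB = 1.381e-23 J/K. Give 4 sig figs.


Step 1: ln(W) = ln(91968) = 11.43
Step 2: S = kB * ln(W) = 1.381e-23 * 11.43
Step 3: S = 1.578e-22 J/K

1.578e-22


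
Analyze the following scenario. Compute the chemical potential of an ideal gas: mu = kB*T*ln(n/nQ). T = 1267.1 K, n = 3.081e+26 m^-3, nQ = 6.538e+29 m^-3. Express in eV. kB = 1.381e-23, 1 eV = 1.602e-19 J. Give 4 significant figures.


Step 1: n/nQ = 3.081e+26/6.538e+29 = 0.0004712
Step 2: ln(n/nQ) = -7.66
Step 3: mu = kB*T*ln(n/nQ) = 1.75e-20*-7.66 = -1.34e-19 J
Step 4: Convert to eV: -1.34e-19/1.602e-19 = -0.8367 eV

-0.8367


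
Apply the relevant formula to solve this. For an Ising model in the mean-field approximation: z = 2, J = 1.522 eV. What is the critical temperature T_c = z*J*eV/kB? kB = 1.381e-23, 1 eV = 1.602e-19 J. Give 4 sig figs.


Step 1: z*J = 2*1.522 = 3.044 eV
Step 2: Convert to Joules: 3.044*1.602e-19 = 4.876e-19 J
Step 3: T_c = 4.876e-19 / 1.381e-23 = 3.531e+04 K

3.531e+04


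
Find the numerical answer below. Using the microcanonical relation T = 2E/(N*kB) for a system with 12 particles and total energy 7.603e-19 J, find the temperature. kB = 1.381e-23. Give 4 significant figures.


Step 1: Numerator = 2*E = 2*7.603e-19 = 1.521e-18 J
Step 2: Denominator = N*kB = 12*1.381e-23 = 1.657e-22
Step 3: T = 1.521e-18 / 1.657e-22 = 9176 K

9176


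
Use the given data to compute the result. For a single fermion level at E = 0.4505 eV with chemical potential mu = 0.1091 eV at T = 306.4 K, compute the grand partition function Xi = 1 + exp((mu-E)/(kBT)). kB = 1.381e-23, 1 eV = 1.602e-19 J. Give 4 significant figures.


Step 1: (mu - E) = 0.1091 - 0.4505 = -0.3414 eV
Step 2: x = (mu-E)*eV/(kB*T) = -0.3414*1.602e-19/(1.381e-23*306.4) = -12.93
Step 3: exp(x) = 2.435e-06
Step 4: Xi = 1 + 2.435e-06 = 1

1


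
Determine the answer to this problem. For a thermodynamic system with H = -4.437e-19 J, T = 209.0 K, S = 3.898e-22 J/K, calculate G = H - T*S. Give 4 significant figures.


Step 1: T*S = 209.0 * 3.898e-22 = 8.147e-20 J
Step 2: G = H - T*S = -4.437e-19 - 8.147e-20
Step 3: G = -5.252e-19 J

-5.252e-19


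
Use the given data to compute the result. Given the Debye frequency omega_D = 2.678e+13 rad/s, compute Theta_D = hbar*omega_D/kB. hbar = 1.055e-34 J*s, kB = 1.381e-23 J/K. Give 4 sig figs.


Step 1: hbar*omega_D = 1.055e-34 * 2.678e+13 = 2.825e-21 J
Step 2: Theta_D = 2.825e-21 / 1.381e-23
Step 3: Theta_D = 204.6 K

204.6


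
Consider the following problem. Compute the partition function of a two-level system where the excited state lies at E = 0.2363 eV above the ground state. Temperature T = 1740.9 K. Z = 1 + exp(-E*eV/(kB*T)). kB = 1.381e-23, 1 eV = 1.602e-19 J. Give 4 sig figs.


Step 1: Compute beta*E = E*eV/(kB*T) = 0.2363*1.602e-19/(1.381e-23*1740.9) = 1.575
Step 2: exp(-beta*E) = exp(-1.575) = 0.2071
Step 3: Z = 1 + 0.2071 = 1.207

1.207


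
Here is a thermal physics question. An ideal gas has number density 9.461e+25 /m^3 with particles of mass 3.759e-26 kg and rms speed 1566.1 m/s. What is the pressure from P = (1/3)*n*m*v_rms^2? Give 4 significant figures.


Step 1: v_rms^2 = 1566.1^2 = 2.453e+06
Step 2: n*m = 9.461e+25*3.759e-26 = 3.556
Step 3: P = (1/3)*3.556*2.453e+06 = 2.908e+06 Pa

2.908e+06


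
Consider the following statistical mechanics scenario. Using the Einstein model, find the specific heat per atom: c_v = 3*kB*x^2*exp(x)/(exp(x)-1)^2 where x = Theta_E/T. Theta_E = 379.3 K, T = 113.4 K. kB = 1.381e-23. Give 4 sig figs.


Step 1: x = Theta_E/T = 379.3/113.4 = 3.345
Step 2: x^2 = 11.19
Step 3: exp(x) = 28.35
Step 4: c_v = 3*1.381e-23*11.19*28.35/(28.35-1)^2 = 1.756e-23

1.756e-23


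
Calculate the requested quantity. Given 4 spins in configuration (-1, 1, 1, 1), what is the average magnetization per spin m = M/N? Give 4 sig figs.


Step 1: Count up spins (+1): 3, down spins (-1): 1
Step 2: Total magnetization M = 3 - 1 = 2
Step 3: m = M/N = 2/4 = 0.5

0.5


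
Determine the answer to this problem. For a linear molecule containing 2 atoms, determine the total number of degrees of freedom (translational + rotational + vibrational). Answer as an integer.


Step 1: Translational DOF = 3
Step 2: Rotational DOF (linear) = 2
Step 3: Vibrational DOF = 3*2 - 5 = 1
Step 4: Total = 3 + 2 + 1 = 6

6


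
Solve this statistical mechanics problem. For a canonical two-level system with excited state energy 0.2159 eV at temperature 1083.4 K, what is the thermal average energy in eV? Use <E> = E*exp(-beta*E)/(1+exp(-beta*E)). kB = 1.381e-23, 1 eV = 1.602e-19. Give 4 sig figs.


Step 1: beta*E = 0.2159*1.602e-19/(1.381e-23*1083.4) = 2.312
Step 2: exp(-beta*E) = 0.09909
Step 3: <E> = 0.2159*0.09909/(1+0.09909) = 0.01947 eV

0.01947


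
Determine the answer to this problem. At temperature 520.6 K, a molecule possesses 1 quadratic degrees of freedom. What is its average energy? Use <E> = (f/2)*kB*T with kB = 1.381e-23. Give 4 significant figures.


Step 1: f/2 = 1/2 = 0.5
Step 2: kB*T = 1.381e-23 * 520.6 = 7.189e-21
Step 3: <E> = 0.5 * 7.189e-21 = 3.595e-21 J

3.595e-21


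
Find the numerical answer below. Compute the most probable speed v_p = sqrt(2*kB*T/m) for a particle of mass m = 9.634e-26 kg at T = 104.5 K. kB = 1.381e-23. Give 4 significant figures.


Step 1: Numerator = 2*kB*T = 2*1.381e-23*104.5 = 2.886e-21
Step 2: Ratio = 2.886e-21 / 9.634e-26 = 2.996e+04
Step 3: v_p = sqrt(2.996e+04) = 173.1 m/s

173.1


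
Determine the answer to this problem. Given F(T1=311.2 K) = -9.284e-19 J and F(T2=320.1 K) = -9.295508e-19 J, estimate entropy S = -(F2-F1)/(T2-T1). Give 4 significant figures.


Step 1: dF = F2 - F1 = -9.295508e-19 - (-9.284e-19) = -1.1508e-21 J
Step 2: dT = T2 - T1 = 320.1 - 311.2 = 8.9 K
Step 3: S = -dF/dT = -(-1.1508e-21)/8.9 = 1.293e-22 J/K

1.293e-22


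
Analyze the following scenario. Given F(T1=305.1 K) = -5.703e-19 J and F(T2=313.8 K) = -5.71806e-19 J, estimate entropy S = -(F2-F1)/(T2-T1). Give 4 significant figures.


Step 1: dF = F2 - F1 = -5.71806e-19 - (-5.703e-19) = -1.506e-21 J
Step 2: dT = T2 - T1 = 313.8 - 305.1 = 8.7 K
Step 3: S = -dF/dT = -(-1.506e-21)/8.7 = 1.731e-22 J/K

1.731e-22


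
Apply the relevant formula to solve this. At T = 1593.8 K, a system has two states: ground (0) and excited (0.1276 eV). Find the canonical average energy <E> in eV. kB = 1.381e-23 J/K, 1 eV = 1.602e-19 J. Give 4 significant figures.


Step 1: beta*E = 0.1276*1.602e-19/(1.381e-23*1593.8) = 0.9287
Step 2: exp(-beta*E) = 0.3951
Step 3: <E> = 0.1276*0.3951/(1+0.3951) = 0.03613 eV

0.03613


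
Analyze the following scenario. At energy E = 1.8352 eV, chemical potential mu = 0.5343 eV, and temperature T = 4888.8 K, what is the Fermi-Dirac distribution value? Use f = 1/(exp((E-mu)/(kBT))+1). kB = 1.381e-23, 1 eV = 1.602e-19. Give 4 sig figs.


Step 1: (E - mu) = 1.8352 - 0.5343 = 1.301 eV
Step 2: Convert: (E-mu)*eV = 2.084e-19 J
Step 3: x = (E-mu)*eV/(kB*T) = 3.087
Step 4: f = 1/(exp(3.087)+1) = 0.04365

0.04365


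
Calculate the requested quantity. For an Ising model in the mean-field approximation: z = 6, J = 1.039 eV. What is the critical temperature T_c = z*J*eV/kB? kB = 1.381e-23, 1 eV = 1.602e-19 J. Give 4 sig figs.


Step 1: z*J = 6*1.039 = 6.234 eV
Step 2: Convert to Joules: 6.234*1.602e-19 = 9.987e-19 J
Step 3: T_c = 9.987e-19 / 1.381e-23 = 7.232e+04 K

7.232e+04


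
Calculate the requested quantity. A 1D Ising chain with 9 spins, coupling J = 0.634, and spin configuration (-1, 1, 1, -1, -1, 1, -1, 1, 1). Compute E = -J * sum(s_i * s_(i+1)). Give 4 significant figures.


Step 1: Nearest-neighbor products: -1, 1, -1, 1, -1, -1, -1, 1
Step 2: Sum of products = -2
Step 3: E = -0.634 * -2 = 1.268

1.268


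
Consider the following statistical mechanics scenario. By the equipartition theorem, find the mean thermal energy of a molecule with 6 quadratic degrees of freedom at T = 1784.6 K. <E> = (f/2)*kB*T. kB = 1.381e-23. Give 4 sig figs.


Step 1: f/2 = 6/2 = 3
Step 2: kB*T = 1.381e-23 * 1784.6 = 2.465e-20
Step 3: <E> = 3 * 2.465e-20 = 7.394e-20 J

7.394e-20


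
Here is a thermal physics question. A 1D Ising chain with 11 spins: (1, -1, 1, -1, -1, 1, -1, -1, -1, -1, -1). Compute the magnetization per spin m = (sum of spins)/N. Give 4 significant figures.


Step 1: Count up spins (+1): 3, down spins (-1): 8
Step 2: Total magnetization M = 3 - 8 = -5
Step 3: m = M/N = -5/11 = -0.4545

-0.4545


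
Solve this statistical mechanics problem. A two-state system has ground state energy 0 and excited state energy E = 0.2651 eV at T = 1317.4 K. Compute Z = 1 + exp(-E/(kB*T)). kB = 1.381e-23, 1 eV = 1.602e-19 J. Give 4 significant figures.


Step 1: Compute beta*E = E*eV/(kB*T) = 0.2651*1.602e-19/(1.381e-23*1317.4) = 2.334
Step 2: exp(-beta*E) = exp(-2.334) = 0.09688
Step 3: Z = 1 + 0.09688 = 1.097

1.097


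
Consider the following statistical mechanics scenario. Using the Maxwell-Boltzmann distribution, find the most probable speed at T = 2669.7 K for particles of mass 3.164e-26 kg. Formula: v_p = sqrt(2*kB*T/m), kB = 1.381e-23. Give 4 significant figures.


Step 1: Numerator = 2*kB*T = 2*1.381e-23*2669.7 = 7.374e-20
Step 2: Ratio = 7.374e-20 / 3.164e-26 = 2.331e+06
Step 3: v_p = sqrt(2.331e+06) = 1527 m/s

1527


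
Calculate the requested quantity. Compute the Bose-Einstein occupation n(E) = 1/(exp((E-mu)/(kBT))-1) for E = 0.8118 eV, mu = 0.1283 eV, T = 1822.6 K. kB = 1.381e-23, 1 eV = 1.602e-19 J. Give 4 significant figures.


Step 1: (E - mu) = 0.6835 eV
Step 2: x = (E-mu)*eV/(kB*T) = 0.6835*1.602e-19/(1.381e-23*1822.6) = 4.35
Step 3: exp(x) = 77.5
Step 4: n = 1/(exp(x)-1) = 0.01307

0.01307


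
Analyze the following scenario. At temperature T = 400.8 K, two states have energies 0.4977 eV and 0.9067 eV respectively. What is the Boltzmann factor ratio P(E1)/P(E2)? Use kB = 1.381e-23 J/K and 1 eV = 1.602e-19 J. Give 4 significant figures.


Step 1: Compute energy difference dE = E1 - E2 = 0.4977 - 0.9067 = -0.409 eV
Step 2: Convert to Joules: dE_J = -0.409 * 1.602e-19 = -6.552e-20 J
Step 3: Compute exponent = -dE_J / (kB * T) = -(-6.552e-20) / (1.381e-23 * 400.8) = 11.84
Step 4: P(E1)/P(E2) = exp(11.84) = 1.384e+05

1.384e+05


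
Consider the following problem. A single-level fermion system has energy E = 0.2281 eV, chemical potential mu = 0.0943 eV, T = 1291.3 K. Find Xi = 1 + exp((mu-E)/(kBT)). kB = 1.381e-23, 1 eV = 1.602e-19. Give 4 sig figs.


Step 1: (mu - E) = 0.0943 - 0.2281 = -0.1338 eV
Step 2: x = (mu-E)*eV/(kB*T) = -0.1338*1.602e-19/(1.381e-23*1291.3) = -1.202
Step 3: exp(x) = 0.3006
Step 4: Xi = 1 + 0.3006 = 1.301

1.301


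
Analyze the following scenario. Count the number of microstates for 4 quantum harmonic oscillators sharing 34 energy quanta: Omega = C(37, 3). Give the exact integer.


Step 1: Use binomial coefficient C(37, 3)
Step 2: Numerator = 37! / 34!
Step 3: Denominator = 3!
Step 4: Omega = 7770

7770


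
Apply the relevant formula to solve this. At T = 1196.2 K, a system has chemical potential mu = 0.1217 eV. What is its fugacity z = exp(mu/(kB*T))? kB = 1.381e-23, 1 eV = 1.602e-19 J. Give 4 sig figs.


Step 1: Convert mu to Joules: 0.1217*1.602e-19 = 1.95e-20 J
Step 2: kB*T = 1.381e-23*1196.2 = 1.652e-20 J
Step 3: mu/(kB*T) = 1.18
Step 4: z = exp(1.18) = 3.255

3.255


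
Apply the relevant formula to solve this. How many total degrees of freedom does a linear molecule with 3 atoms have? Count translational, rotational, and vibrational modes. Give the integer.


Step 1: Translational DOF = 3
Step 2: Rotational DOF (linear) = 2
Step 3: Vibrational DOF = 3*3 - 5 = 4
Step 4: Total = 3 + 2 + 4 = 9

9


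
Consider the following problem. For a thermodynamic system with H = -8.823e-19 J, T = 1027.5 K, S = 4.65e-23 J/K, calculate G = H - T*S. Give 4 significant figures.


Step 1: T*S = 1027.5 * 4.65e-23 = 4.778e-20 J
Step 2: G = H - T*S = -8.823e-19 - 4.778e-20
Step 3: G = -9.301e-19 J

-9.301e-19


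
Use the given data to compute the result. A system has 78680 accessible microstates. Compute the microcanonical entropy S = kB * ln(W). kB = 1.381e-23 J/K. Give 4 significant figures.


Step 1: ln(W) = ln(78680) = 11.27
Step 2: S = kB * ln(W) = 1.381e-23 * 11.27
Step 3: S = 1.557e-22 J/K

1.557e-22


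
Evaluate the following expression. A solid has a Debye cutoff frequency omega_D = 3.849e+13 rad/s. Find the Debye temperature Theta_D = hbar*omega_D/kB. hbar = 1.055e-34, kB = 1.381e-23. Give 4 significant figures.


Step 1: hbar*omega_D = 1.055e-34 * 3.849e+13 = 4.061e-21 J
Step 2: Theta_D = 4.061e-21 / 1.381e-23
Step 3: Theta_D = 294 K

294


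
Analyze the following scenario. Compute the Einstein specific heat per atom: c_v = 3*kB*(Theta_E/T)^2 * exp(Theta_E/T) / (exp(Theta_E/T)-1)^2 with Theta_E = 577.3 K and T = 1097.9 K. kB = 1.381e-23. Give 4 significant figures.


Step 1: x = Theta_E/T = 577.3/1097.9 = 0.5258
Step 2: x^2 = 0.2765
Step 3: exp(x) = 1.692
Step 4: c_v = 3*1.381e-23*0.2765*1.692/(1.692-1)^2 = 4.049e-23

4.049e-23


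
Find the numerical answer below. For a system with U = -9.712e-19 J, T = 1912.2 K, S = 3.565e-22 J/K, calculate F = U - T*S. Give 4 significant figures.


Step 1: T*S = 1912.2 * 3.565e-22 = 6.817e-19 J
Step 2: F = U - T*S = -9.712e-19 - 6.817e-19
Step 3: F = -1.653e-18 J

-1.653e-18


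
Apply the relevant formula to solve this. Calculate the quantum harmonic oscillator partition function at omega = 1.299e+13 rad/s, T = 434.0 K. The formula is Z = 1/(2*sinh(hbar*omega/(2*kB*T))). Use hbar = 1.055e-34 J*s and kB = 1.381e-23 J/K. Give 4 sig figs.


Step 1: Compute x = hbar*omega/(kB*T) = 1.055e-34*1.299e+13/(1.381e-23*434.0) = 0.2287
Step 2: x/2 = 0.1143
Step 3: sinh(x/2) = 0.1146
Step 4: Z = 1/(2*0.1146) = 4.364

4.364


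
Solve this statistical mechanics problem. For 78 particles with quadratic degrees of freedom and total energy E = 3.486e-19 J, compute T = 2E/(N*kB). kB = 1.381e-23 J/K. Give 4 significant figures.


Step 1: Numerator = 2*E = 2*3.486e-19 = 6.972e-19 J
Step 2: Denominator = N*kB = 78*1.381e-23 = 1.077e-21
Step 3: T = 6.972e-19 / 1.077e-21 = 647.2 K

647.2


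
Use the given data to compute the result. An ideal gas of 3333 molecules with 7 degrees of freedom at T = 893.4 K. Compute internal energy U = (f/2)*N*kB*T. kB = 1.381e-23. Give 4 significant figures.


Step 1: f/2 = 7/2 = 3.5
Step 2: N*kB*T = 3333*1.381e-23*893.4 = 4.112e-17
Step 3: U = 3.5 * 4.112e-17 = 1.439e-16 J

1.439e-16


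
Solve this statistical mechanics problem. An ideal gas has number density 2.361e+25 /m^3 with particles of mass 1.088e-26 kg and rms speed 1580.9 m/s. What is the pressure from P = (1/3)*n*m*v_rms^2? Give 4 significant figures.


Step 1: v_rms^2 = 1580.9^2 = 2.499e+06
Step 2: n*m = 2.361e+25*1.088e-26 = 0.2569
Step 3: P = (1/3)*0.2569*2.499e+06 = 2.14e+05 Pa

2.14e+05


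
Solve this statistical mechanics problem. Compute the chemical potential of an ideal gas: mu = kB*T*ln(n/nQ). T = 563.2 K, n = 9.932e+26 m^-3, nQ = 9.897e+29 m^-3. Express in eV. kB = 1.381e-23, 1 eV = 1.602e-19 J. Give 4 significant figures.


Step 1: n/nQ = 9.932e+26/9.897e+29 = 0.001004
Step 2: ln(n/nQ) = -6.904
Step 3: mu = kB*T*ln(n/nQ) = 7.778e-21*-6.904 = -5.37e-20 J
Step 4: Convert to eV: -5.37e-20/1.602e-19 = -0.3352 eV

-0.3352


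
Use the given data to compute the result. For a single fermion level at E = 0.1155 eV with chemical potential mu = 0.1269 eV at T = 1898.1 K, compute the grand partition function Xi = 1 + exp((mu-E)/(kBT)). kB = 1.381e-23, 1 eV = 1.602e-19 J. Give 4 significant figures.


Step 1: (mu - E) = 0.1269 - 0.1155 = 0.0114 eV
Step 2: x = (mu-E)*eV/(kB*T) = 0.0114*1.602e-19/(1.381e-23*1898.1) = 0.06967
Step 3: exp(x) = 1.072
Step 4: Xi = 1 + 1.072 = 2.072

2.072


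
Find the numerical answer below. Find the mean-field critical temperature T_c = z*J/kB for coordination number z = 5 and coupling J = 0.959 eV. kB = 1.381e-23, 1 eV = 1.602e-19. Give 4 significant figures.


Step 1: z*J = 5*0.959 = 4.795 eV
Step 2: Convert to Joules: 4.795*1.602e-19 = 7.682e-19 J
Step 3: T_c = 7.682e-19 / 1.381e-23 = 5.562e+04 K

5.562e+04


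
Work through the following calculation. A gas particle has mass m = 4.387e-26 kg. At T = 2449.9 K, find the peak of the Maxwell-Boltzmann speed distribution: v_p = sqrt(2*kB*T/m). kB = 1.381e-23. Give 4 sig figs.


Step 1: Numerator = 2*kB*T = 2*1.381e-23*2449.9 = 6.767e-20
Step 2: Ratio = 6.767e-20 / 4.387e-26 = 1.542e+06
Step 3: v_p = sqrt(1.542e+06) = 1242 m/s

1242


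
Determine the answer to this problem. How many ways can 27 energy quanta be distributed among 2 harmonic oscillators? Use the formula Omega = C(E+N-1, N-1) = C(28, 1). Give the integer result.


Step 1: Use binomial coefficient C(28, 1)
Step 2: Numerator = 28! / 27!
Step 3: Denominator = 1!
Step 4: Omega = 28

28


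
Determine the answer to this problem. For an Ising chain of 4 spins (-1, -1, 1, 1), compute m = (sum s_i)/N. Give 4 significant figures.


Step 1: Count up spins (+1): 2, down spins (-1): 2
Step 2: Total magnetization M = 2 - 2 = 0
Step 3: m = M/N = 0/4 = 0

0


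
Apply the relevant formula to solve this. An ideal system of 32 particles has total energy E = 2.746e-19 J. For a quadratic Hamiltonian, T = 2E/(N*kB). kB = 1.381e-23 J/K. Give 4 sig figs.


Step 1: Numerator = 2*E = 2*2.746e-19 = 5.492e-19 J
Step 2: Denominator = N*kB = 32*1.381e-23 = 4.419e-22
Step 3: T = 5.492e-19 / 4.419e-22 = 1243 K

1243


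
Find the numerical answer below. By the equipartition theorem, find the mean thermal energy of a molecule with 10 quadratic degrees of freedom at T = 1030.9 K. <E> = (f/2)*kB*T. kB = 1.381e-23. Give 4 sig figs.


Step 1: f/2 = 10/2 = 5
Step 2: kB*T = 1.381e-23 * 1030.9 = 1.424e-20
Step 3: <E> = 5 * 1.424e-20 = 7.118e-20 J

7.118e-20


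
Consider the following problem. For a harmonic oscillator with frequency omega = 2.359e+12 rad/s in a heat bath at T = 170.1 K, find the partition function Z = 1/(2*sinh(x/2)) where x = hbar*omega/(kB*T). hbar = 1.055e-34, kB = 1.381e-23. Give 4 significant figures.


Step 1: Compute x = hbar*omega/(kB*T) = 1.055e-34*2.359e+12/(1.381e-23*170.1) = 0.1059
Step 2: x/2 = 0.05297
Step 3: sinh(x/2) = 0.053
Step 4: Z = 1/(2*0.053) = 9.434

9.434


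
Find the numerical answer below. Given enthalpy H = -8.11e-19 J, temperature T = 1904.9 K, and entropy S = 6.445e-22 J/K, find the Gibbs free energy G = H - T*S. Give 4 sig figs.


Step 1: T*S = 1904.9 * 6.445e-22 = 1.228e-18 J
Step 2: G = H - T*S = -8.11e-19 - 1.228e-18
Step 3: G = -2.039e-18 J

-2.039e-18


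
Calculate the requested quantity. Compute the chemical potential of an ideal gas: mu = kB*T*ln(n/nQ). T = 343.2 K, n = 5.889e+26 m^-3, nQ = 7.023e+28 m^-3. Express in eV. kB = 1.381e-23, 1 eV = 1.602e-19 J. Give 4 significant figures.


Step 1: n/nQ = 5.889e+26/7.023e+28 = 0.008385
Step 2: ln(n/nQ) = -4.781
Step 3: mu = kB*T*ln(n/nQ) = 4.74e-21*-4.781 = -2.266e-20 J
Step 4: Convert to eV: -2.266e-20/1.602e-19 = -0.1415 eV

-0.1415


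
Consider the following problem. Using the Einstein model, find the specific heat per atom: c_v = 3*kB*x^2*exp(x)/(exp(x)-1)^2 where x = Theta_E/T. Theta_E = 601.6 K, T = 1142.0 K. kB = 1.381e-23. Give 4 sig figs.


Step 1: x = Theta_E/T = 601.6/1142.0 = 0.5268
Step 2: x^2 = 0.2775
Step 3: exp(x) = 1.693
Step 4: c_v = 3*1.381e-23*0.2775*1.693/(1.693-1)^2 = 4.049e-23

4.049e-23


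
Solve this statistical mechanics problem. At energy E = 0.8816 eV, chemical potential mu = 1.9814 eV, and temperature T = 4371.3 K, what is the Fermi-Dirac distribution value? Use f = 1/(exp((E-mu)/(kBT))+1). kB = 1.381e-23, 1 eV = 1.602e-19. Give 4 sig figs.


Step 1: (E - mu) = 0.8816 - 1.9814 = -1.1 eV
Step 2: Convert: (E-mu)*eV = -1.762e-19 J
Step 3: x = (E-mu)*eV/(kB*T) = -2.919
Step 4: f = 1/(exp(-2.919)+1) = 0.9488

0.9488


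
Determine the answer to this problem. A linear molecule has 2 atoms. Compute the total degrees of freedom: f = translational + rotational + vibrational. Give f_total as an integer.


Step 1: Translational DOF = 3
Step 2: Rotational DOF (linear) = 2
Step 3: Vibrational DOF = 3*2 - 5 = 1
Step 4: Total = 3 + 2 + 1 = 6

6


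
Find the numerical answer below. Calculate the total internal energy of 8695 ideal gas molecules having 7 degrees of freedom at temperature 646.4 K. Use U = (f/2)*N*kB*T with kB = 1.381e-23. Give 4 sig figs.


Step 1: f/2 = 7/2 = 3.5
Step 2: N*kB*T = 8695*1.381e-23*646.4 = 7.762e-17
Step 3: U = 3.5 * 7.762e-17 = 2.717e-16 J

2.717e-16


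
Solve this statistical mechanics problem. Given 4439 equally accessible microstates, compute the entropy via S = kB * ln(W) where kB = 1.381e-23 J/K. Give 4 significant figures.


Step 1: ln(W) = ln(4439) = 8.398
Step 2: S = kB * ln(W) = 1.381e-23 * 8.398
Step 3: S = 1.16e-22 J/K

1.16e-22


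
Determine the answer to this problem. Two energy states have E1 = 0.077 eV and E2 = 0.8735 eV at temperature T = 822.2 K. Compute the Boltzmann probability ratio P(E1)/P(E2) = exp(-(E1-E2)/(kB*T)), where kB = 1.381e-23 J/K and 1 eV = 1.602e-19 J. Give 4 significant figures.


Step 1: Compute energy difference dE = E1 - E2 = 0.077 - 0.8735 = -0.7965 eV
Step 2: Convert to Joules: dE_J = -0.7965 * 1.602e-19 = -1.276e-19 J
Step 3: Compute exponent = -dE_J / (kB * T) = -(-1.276e-19) / (1.381e-23 * 822.2) = 11.24
Step 4: P(E1)/P(E2) = exp(11.24) = 7.594e+04

7.594e+04


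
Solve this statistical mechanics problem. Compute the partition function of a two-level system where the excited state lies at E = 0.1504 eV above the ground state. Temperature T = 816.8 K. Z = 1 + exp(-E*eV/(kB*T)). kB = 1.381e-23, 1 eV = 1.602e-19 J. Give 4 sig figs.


Step 1: Compute beta*E = E*eV/(kB*T) = 0.1504*1.602e-19/(1.381e-23*816.8) = 2.136
Step 2: exp(-beta*E) = exp(-2.136) = 0.1181
Step 3: Z = 1 + 0.1181 = 1.118

1.118


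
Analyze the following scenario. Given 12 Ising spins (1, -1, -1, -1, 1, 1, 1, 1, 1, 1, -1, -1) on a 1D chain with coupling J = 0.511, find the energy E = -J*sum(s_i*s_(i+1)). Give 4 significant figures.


Step 1: Nearest-neighbor products: -1, 1, 1, -1, 1, 1, 1, 1, 1, -1, 1
Step 2: Sum of products = 5
Step 3: E = -0.511 * 5 = -2.555

-2.555


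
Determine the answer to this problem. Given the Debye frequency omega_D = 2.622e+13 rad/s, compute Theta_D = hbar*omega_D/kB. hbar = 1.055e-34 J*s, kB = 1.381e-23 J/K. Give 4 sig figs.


Step 1: hbar*omega_D = 1.055e-34 * 2.622e+13 = 2.766e-21 J
Step 2: Theta_D = 2.766e-21 / 1.381e-23
Step 3: Theta_D = 200.3 K

200.3


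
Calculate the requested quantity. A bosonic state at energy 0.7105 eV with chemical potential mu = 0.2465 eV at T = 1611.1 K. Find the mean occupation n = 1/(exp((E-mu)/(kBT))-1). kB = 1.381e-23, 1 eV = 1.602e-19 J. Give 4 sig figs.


Step 1: (E - mu) = 0.464 eV
Step 2: x = (E-mu)*eV/(kB*T) = 0.464*1.602e-19/(1.381e-23*1611.1) = 3.341
Step 3: exp(x) = 28.24
Step 4: n = 1/(exp(x)-1) = 0.0367

0.0367


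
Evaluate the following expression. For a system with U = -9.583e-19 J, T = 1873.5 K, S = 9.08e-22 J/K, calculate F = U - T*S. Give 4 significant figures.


Step 1: T*S = 1873.5 * 9.08e-22 = 1.701e-18 J
Step 2: F = U - T*S = -9.583e-19 - 1.701e-18
Step 3: F = -2.659e-18 J

-2.659e-18


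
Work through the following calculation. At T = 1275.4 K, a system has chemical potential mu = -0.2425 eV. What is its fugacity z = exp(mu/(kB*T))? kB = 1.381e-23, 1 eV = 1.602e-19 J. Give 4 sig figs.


Step 1: Convert mu to Joules: -0.2425*1.602e-19 = -3.885e-20 J
Step 2: kB*T = 1.381e-23*1275.4 = 1.761e-20 J
Step 3: mu/(kB*T) = -2.206
Step 4: z = exp(-2.206) = 0.1102

0.1102


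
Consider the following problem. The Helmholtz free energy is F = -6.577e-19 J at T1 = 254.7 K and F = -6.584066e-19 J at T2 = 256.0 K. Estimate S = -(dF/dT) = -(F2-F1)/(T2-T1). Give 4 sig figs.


Step 1: dF = F2 - F1 = -6.584066e-19 - (-6.577e-19) = -7.066e-22 J
Step 2: dT = T2 - T1 = 256.0 - 254.7 = 1.3 K
Step 3: S = -dF/dT = -(-7.066e-22)/1.3 = 5.435e-22 J/K

5.435e-22


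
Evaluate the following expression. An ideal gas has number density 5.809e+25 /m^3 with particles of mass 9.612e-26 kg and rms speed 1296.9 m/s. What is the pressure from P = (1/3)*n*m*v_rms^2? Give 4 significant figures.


Step 1: v_rms^2 = 1296.9^2 = 1.682e+06
Step 2: n*m = 5.809e+25*9.612e-26 = 5.584
Step 3: P = (1/3)*5.584*1.682e+06 = 3.13e+06 Pa

3.13e+06


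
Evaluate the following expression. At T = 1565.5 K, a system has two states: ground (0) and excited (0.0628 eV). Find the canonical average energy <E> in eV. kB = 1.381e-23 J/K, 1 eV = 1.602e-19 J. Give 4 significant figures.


Step 1: beta*E = 0.0628*1.602e-19/(1.381e-23*1565.5) = 0.4653
Step 2: exp(-beta*E) = 0.6279
Step 3: <E> = 0.0628*0.6279/(1+0.6279) = 0.02422 eV

0.02422


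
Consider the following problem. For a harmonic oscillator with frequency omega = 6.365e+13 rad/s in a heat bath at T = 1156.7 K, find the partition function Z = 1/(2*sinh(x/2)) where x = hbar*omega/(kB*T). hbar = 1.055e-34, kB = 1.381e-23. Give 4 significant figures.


Step 1: Compute x = hbar*omega/(kB*T) = 1.055e-34*6.365e+13/(1.381e-23*1156.7) = 0.4204
Step 2: x/2 = 0.2102
Step 3: sinh(x/2) = 0.2117
Step 4: Z = 1/(2*0.2117) = 2.361

2.361


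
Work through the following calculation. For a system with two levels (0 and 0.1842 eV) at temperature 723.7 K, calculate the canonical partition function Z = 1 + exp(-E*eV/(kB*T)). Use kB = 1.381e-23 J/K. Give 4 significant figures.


Step 1: Compute beta*E = E*eV/(kB*T) = 0.1842*1.602e-19/(1.381e-23*723.7) = 2.953
Step 2: exp(-beta*E) = exp(-2.953) = 0.05221
Step 3: Z = 1 + 0.05221 = 1.052

1.052


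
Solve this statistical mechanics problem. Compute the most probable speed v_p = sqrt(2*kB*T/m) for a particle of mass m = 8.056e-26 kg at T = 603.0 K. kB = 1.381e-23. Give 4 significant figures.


Step 1: Numerator = 2*kB*T = 2*1.381e-23*603.0 = 1.665e-20
Step 2: Ratio = 1.665e-20 / 8.056e-26 = 2.067e+05
Step 3: v_p = sqrt(2.067e+05) = 454.7 m/s

454.7


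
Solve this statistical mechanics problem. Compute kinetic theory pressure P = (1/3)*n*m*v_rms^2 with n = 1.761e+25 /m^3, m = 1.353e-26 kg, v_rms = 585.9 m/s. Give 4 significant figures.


Step 1: v_rms^2 = 585.9^2 = 3.433e+05
Step 2: n*m = 1.761e+25*1.353e-26 = 0.2383
Step 3: P = (1/3)*0.2383*3.433e+05 = 2.726e+04 Pa

2.726e+04
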